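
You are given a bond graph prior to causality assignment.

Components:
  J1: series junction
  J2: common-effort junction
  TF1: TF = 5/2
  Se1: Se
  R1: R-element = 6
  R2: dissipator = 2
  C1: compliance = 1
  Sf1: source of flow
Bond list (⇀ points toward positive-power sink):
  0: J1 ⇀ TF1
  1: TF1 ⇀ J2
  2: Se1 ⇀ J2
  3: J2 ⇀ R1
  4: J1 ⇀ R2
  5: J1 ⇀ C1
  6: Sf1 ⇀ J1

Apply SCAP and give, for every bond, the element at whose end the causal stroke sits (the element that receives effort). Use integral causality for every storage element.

#2 →J2  (source Se1 imposes e)
#6 →Sf1  (Sf1 (Sf) sets flow on bond)
#0 →J1  (J1: bond 6 brought flow, rest push out)
#4 →J1  (common-f at J1 fixed by 6)
#5 →J1  (common-f at J1 fixed by 6)
#1 →TF1  (0-jn J2 has e-setter on 2)
#3 →R1  (common-e at J2 fixed by 2)

#0 stroke at J1
#1 stroke at TF1
#2 stroke at J2
#3 stroke at R1
#4 stroke at J1
#5 stroke at J1
#6 stroke at Sf1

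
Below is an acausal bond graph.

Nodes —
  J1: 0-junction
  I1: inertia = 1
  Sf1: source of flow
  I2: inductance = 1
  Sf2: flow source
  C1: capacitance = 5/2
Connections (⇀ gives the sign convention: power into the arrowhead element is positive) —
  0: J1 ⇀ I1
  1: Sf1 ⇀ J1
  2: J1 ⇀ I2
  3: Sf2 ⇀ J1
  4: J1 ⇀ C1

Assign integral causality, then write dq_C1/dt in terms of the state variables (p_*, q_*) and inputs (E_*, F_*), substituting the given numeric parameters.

dq_C1/dt = F_Sf1 + F_Sf2 - p_I1 - p_I2

b1 stroke→Sf1  (Sf1 fixes flow; stroke at Sf1)
b3 stroke→Sf2  (Sf2: flow source, stroke at near end)
b0 stroke→I1  (I1 integral (f out))
b2 stroke→I2  (prefer integral on I2)
b4 stroke→J1  (J1: last free bond brings effort in)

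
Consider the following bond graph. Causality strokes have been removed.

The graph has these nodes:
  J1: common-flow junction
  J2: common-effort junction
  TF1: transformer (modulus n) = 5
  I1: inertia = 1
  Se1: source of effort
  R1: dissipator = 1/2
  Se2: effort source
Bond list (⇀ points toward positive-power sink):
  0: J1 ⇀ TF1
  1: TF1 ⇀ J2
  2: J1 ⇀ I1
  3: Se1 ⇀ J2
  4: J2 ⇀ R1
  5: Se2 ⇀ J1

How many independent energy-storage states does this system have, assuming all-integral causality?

1  (I1 all integral)

β3 →J2  (Se1: effort source, stroke at far end)
β5 →J1  (Se2 fixes effort; stroke away)
β1 →TF1  (0-jn J2 has e-setter on 3)
β4 →R1  (0-jn J2 has e-setter on 3)
β0 →J1  (through TF1, causality passes straight; one stroke at TF1)
β2 →I1  (J1 needs exactly one f-in)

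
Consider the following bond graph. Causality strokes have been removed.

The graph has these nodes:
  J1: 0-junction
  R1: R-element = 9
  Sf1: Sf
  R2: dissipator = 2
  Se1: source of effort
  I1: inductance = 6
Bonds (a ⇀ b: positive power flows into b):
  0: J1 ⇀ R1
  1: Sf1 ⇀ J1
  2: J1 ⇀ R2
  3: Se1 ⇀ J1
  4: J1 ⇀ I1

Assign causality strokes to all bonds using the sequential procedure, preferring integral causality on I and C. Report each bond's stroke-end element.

β0 stroke→R1
β1 stroke→Sf1
β2 stroke→R2
β3 stroke→J1
β4 stroke→I1

#1 stroke at Sf1  (source Sf1 imposes f)
#3 stroke at J1  (Se1 (Se) sets effort on bond)
#0 stroke at R1  (common-e at J1 fixed by 3)
#2 stroke at R2  (common-e at J1 fixed by 3)
#4 stroke at I1  (common-e at J1 fixed by 3)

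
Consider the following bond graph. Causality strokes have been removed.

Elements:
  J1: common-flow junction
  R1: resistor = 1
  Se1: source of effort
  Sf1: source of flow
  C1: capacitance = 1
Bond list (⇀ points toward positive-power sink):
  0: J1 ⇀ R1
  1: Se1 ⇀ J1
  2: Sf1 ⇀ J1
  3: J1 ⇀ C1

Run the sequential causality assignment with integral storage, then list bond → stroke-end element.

#1 →J1  (Se1 (Se) sets effort on bond)
#2 →Sf1  (Sf1 fixes flow; stroke at Sf1)
#0 →J1  (J1 flow already set via bond 2)
#3 →J1  (J1 flow already set via bond 2)

b0 stroke→J1
b1 stroke→J1
b2 stroke→Sf1
b3 stroke→J1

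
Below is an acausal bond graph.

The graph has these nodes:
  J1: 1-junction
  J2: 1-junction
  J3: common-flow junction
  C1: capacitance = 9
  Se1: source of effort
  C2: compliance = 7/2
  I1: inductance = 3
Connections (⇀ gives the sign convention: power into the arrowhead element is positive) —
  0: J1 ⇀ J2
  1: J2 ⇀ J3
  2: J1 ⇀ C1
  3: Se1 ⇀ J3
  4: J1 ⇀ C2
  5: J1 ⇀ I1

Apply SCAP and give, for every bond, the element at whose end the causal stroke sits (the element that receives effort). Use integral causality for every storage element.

#3 stroke→J3  (source Se1 imposes e)
#1 stroke→J2  (only one flow-in slot at J3)
#0 stroke→J1  (only one flow-in slot at J2)
#2 stroke→J1  (C1 outputs effort q/C1)
#4 stroke→J1  (C2: C, integral causality)
#5 stroke→I1  (only one flow-in slot at J1)

bond 0 stroke at J1
bond 1 stroke at J2
bond 2 stroke at J1
bond 3 stroke at J3
bond 4 stroke at J1
bond 5 stroke at I1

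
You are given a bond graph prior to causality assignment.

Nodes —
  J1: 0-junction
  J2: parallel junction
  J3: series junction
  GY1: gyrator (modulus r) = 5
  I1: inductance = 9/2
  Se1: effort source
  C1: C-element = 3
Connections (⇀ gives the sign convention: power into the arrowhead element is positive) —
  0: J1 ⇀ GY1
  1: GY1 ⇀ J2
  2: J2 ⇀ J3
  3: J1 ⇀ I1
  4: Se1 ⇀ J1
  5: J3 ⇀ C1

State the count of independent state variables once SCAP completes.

β4 stroke→J1  (Se1 fixes effort; stroke away)
β0 stroke→GY1  (J1: bond 4 brought effort, rest push out)
β3 stroke→I1  (J1: bond 4 brought effort, rest push out)
β1 stroke→GY1  (GY GY1: same side as bond 0)
β2 stroke→J2  (closing 0-jn rule on J2)
β5 stroke→J3  (common-f at J3 fixed by 2)

2  (C1, I1 all integral)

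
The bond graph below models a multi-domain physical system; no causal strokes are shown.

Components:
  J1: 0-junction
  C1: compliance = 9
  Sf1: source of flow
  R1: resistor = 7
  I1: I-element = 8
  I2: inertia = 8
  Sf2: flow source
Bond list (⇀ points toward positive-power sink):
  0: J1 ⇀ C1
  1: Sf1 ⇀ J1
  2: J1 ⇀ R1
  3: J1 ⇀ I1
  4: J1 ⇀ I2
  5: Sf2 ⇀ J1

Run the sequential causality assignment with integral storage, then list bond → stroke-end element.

b1 stroke at Sf1  (Sf1 (Sf) sets flow on bond)
b5 stroke at Sf2  (Sf2 fixes flow; stroke at Sf2)
b0 stroke at J1  (C1: C, integral causality)
b2 stroke at R1  (J1 effort already set via bond 0)
b3 stroke at I1  (0-jn J1 has e-setter on 0)
b4 stroke at I2  (0-jn J1 has e-setter on 0)

b0 |J1
b1 |Sf1
b2 |R1
b3 |I1
b4 |I2
b5 |Sf2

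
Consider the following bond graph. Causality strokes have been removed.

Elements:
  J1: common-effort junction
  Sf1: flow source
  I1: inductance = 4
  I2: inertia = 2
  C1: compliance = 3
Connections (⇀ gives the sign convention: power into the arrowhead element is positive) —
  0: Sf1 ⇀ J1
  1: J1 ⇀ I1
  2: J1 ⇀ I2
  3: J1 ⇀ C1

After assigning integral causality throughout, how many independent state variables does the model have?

b0 stroke at Sf1  (Sf1 (Sf) sets flow on bond)
b1 stroke at I1  (I1 integral (f out))
b2 stroke at I2  (I2 integral (f out))
b3 stroke at J1  (J1 needs exactly one e-in)

3  (C1, I1, I2 all integral)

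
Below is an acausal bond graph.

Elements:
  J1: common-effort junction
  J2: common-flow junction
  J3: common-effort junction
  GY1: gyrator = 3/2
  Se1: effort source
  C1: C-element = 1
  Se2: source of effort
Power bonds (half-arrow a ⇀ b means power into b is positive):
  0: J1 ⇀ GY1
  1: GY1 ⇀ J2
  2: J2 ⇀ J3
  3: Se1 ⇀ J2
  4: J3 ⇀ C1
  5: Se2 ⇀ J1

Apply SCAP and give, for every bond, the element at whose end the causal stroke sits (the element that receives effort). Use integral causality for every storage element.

#0 stroke at GY1
#1 stroke at GY1
#2 stroke at J2
#3 stroke at J2
#4 stroke at J3
#5 stroke at J1

β3 |J2  (Se1: effort source, stroke at far end)
β5 |J1  (Se2 (Se) sets effort on bond)
β0 |GY1  (J1: bond 5 brought effort, rest push out)
β1 |GY1  (GY GY1: same side as bond 0)
β2 |J2  (1-jn J2 has f-setter on 1)
β4 |J3  (J3: last free bond brings effort in)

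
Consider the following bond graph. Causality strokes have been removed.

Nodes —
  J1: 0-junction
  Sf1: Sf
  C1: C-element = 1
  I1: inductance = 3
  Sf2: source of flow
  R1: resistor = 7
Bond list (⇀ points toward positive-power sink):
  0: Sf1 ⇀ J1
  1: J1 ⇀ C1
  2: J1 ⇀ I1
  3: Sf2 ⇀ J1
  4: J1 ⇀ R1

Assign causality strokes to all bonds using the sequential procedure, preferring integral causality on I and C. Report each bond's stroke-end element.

bond 0 |Sf1  (Sf1 fixes flow; stroke at Sf1)
bond 3 |Sf2  (Sf2 (Sf) sets flow on bond)
bond 1 |J1  (prefer integral on C1)
bond 2 |I1  (common-e at J1 fixed by 1)
bond 4 |R1  (0-jn J1 has e-setter on 1)

bond 0 |Sf1
bond 1 |J1
bond 2 |I1
bond 3 |Sf2
bond 4 |R1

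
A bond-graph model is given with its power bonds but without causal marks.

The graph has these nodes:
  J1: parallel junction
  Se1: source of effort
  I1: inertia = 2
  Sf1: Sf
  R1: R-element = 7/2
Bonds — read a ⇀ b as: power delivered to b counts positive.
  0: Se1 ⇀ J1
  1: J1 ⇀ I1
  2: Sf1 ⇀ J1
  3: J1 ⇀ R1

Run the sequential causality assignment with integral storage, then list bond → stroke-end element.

b0 →J1  (Se1 fixes effort; stroke away)
b2 →Sf1  (source Sf1 imposes f)
b1 →I1  (0-jn J1 has e-setter on 0)
b3 →R1  (0-jn J1 has e-setter on 0)

b0 stroke at J1
b1 stroke at I1
b2 stroke at Sf1
b3 stroke at R1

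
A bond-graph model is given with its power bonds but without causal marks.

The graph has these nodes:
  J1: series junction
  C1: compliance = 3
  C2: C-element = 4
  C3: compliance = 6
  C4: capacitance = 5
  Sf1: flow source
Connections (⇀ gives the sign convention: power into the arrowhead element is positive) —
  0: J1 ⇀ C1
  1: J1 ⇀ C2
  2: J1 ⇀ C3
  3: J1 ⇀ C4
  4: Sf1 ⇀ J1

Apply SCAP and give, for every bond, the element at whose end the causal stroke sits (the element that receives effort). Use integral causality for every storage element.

β0 |J1
β1 |J1
β2 |J1
β3 |J1
β4 |Sf1

bond 4 →Sf1  (source Sf1 imposes f)
bond 0 →J1  (1-jn J1 has f-setter on 4)
bond 1 →J1  (1-jn J1 has f-setter on 4)
bond 2 →J1  (J1 flow already set via bond 4)
bond 3 →J1  (J1 flow already set via bond 4)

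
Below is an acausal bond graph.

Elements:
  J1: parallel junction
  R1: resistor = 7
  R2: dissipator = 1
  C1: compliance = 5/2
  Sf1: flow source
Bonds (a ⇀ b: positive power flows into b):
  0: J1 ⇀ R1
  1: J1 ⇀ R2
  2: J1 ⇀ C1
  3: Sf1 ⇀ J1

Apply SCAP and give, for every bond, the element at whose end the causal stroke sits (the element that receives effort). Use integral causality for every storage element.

β0 stroke→R1
β1 stroke→R2
β2 stroke→J1
β3 stroke→Sf1

#3 →Sf1  (Sf1: flow source, stroke at near end)
#2 →J1  (prefer integral on C1)
#0 →R1  (J1 effort already set via bond 2)
#1 →R2  (common-e at J1 fixed by 2)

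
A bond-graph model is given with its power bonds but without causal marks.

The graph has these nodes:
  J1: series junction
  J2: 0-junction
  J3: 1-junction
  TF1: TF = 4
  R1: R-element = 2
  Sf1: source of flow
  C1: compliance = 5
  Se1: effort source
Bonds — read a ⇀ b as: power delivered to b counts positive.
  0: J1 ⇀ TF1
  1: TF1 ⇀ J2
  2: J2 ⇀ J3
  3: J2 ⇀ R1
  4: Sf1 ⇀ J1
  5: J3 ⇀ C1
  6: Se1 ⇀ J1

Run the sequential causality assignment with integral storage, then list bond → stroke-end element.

#0 stroke at J1
#1 stroke at TF1
#2 stroke at J2
#3 stroke at R1
#4 stroke at Sf1
#5 stroke at J3
#6 stroke at J1

bond 4 →Sf1  (Sf1: flow source, stroke at near end)
bond 6 →J1  (source Se1 imposes e)
bond 0 →J1  (J1 flow already set via bond 4)
bond 1 →TF1  (TF TF1: opposite of bond 0)
bond 5 →J3  (C1 outputs effort q/C1)
bond 2 →J2  (closing 1-jn rule on J3)
bond 3 →R1  (J2 effort already set via bond 2)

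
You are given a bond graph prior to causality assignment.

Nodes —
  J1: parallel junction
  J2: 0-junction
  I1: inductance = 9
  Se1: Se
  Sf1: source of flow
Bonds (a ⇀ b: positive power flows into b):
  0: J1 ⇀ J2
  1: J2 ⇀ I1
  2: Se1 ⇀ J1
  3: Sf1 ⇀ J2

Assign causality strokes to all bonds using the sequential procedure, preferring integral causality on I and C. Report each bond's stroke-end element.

bond 0 stroke→J2
bond 1 stroke→I1
bond 2 stroke→J1
bond 3 stroke→Sf1

bond 2 |J1  (Se1 (Se) sets effort on bond)
bond 3 |Sf1  (source Sf1 imposes f)
bond 0 |J2  (J1: bond 2 brought effort, rest push out)
bond 1 |I1  (J2 effort already set via bond 0)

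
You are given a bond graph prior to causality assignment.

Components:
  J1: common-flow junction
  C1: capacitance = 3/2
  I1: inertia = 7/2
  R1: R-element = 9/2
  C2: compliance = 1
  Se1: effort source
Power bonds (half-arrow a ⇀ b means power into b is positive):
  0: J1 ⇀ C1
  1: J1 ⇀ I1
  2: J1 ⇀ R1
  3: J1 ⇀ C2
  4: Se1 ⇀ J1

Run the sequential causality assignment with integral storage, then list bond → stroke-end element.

bond 0 →J1
bond 1 →I1
bond 2 →J1
bond 3 →J1
bond 4 →J1

#4 →J1  (Se1 fixes effort; stroke away)
#0 →J1  (C1 outputs effort q/C1)
#1 →I1  (I1: I, integral causality)
#2 →J1  (common-f at J1 fixed by 1)
#3 →J1  (1-jn J1 has f-setter on 1)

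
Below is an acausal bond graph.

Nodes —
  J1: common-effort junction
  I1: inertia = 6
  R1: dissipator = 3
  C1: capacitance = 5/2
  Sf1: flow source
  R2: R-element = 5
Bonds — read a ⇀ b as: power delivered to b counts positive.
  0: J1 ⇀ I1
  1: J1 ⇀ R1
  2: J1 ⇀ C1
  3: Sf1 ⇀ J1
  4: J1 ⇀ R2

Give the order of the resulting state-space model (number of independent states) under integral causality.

2  (C1, I1 all integral)

bond 3 →Sf1  (Sf1 (Sf) sets flow on bond)
bond 0 →I1  (prefer integral on I1)
bond 2 →J1  (C1: C, integral causality)
bond 1 →R1  (common-e at J1 fixed by 2)
bond 4 →R2  (J1 effort already set via bond 2)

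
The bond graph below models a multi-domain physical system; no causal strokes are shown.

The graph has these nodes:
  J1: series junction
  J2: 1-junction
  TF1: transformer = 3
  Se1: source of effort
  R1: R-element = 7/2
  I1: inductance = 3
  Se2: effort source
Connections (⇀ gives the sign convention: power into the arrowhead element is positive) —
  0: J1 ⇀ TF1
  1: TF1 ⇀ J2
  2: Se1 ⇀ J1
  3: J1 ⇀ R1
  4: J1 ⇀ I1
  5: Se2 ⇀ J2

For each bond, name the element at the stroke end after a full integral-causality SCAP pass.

#0 stroke→J1
#1 stroke→TF1
#2 stroke→J1
#3 stroke→J1
#4 stroke→I1
#5 stroke→J2

b2 |J1  (Se1 fixes effort; stroke away)
b5 |J2  (Se2: effort source, stroke at far end)
b1 |TF1  (J2: last free bond brings flow in)
b0 |J1  (TF1: transformer flips bond 1)
b4 |I1  (prefer integral on I1)
b3 |J1  (common-f at J1 fixed by 4)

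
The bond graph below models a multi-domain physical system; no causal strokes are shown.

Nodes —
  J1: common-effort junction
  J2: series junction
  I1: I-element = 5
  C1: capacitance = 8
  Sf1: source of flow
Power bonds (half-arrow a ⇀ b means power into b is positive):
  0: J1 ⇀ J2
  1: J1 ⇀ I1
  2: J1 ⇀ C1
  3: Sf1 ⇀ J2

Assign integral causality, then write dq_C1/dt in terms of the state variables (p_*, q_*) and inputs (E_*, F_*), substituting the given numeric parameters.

#3 stroke at Sf1  (Sf1 (Sf) sets flow on bond)
#0 stroke at J2  (J2: bond 3 brought flow, rest push out)
#1 stroke at I1  (I1 outputs flow p/I1)
#2 stroke at J1  (J1 needs exactly one e-in)

dq_C1/dt = -F_Sf1 - p_I1/5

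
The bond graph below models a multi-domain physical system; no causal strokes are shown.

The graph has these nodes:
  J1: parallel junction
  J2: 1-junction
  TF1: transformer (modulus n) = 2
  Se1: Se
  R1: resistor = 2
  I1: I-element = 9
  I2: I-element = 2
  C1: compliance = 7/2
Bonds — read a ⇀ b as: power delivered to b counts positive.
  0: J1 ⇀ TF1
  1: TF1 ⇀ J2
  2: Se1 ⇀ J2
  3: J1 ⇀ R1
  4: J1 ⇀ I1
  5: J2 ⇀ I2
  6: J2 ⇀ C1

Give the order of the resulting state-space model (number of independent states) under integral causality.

β2 |J2  (Se1: effort source, stroke at far end)
β4 |I1  (I1 outputs flow p/I1)
β5 |I2  (I2 integral (f out))
β1 |J2  (common-f at J2 fixed by 5)
β6 |J2  (J2: bond 5 brought flow, rest push out)
β0 |TF1  (TF TF1: opposite of bond 1)
β3 |J1  (J1 needs exactly one e-in)

3  (C1, I1, I2 all integral)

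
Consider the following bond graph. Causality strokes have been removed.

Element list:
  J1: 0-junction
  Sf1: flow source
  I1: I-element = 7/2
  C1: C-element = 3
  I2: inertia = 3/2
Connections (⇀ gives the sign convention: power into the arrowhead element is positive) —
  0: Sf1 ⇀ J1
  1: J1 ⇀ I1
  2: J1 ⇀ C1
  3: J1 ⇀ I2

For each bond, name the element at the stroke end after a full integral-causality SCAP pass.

#0 stroke→Sf1
#1 stroke→I1
#2 stroke→J1
#3 stroke→I2

b0 →Sf1  (Sf1 (Sf) sets flow on bond)
b1 →I1  (I1 outputs flow p/I1)
b2 →J1  (C1 integral (e out))
b3 →I2  (0-jn J1 has e-setter on 2)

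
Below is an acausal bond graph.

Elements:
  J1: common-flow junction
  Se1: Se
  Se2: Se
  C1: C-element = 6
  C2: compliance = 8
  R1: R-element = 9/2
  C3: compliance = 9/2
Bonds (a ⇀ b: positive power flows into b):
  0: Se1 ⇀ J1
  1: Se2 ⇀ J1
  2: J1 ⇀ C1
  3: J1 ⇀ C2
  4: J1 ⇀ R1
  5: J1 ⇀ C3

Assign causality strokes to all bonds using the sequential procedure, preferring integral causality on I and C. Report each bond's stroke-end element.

bond 0 stroke→J1
bond 1 stroke→J1
bond 2 stroke→J1
bond 3 stroke→J1
bond 4 stroke→R1
bond 5 stroke→J1

β0 stroke→J1  (Se1 (Se) sets effort on bond)
β1 stroke→J1  (Se2 (Se) sets effort on bond)
β2 stroke→J1  (C1: C, integral causality)
β3 stroke→J1  (prefer integral on C2)
β5 stroke→J1  (C3: C, integral causality)
β4 stroke→R1  (J1 needs exactly one f-in)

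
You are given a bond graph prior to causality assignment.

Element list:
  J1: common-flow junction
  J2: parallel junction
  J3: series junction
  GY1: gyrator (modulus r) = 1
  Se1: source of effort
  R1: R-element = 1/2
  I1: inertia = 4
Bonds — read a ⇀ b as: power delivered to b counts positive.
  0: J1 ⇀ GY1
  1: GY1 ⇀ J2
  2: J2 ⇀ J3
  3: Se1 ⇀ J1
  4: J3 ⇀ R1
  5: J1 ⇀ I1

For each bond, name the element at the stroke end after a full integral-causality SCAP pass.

#0 →J1
#1 →J2
#2 →J3
#3 →J1
#4 →R1
#5 →I1

β3 stroke→J1  (source Se1 imposes e)
β5 stroke→I1  (prefer integral on I1)
β0 stroke→J1  (J1: bond 5 brought flow, rest push out)
β1 stroke→J2  (GY1: gyrator matches bond 0)
β2 stroke→J3  (common-e at J2 fixed by 1)
β4 stroke→R1  (closing 1-jn rule on J3)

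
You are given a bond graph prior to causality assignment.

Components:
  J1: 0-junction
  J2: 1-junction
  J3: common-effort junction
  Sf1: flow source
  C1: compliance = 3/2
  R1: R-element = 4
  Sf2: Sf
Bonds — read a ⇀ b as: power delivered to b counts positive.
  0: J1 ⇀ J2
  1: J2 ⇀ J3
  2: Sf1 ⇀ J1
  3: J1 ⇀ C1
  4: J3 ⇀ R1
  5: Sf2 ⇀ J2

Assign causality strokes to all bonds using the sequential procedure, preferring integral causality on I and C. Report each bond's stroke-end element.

#0 stroke at J2
#1 stroke at J2
#2 stroke at Sf1
#3 stroke at J1
#4 stroke at J3
#5 stroke at Sf2

#2 |Sf1  (Sf1 (Sf) sets flow on bond)
#5 |Sf2  (Sf2 (Sf) sets flow on bond)
#0 |J2  (J2: bond 5 brought flow, rest push out)
#1 |J2  (common-f at J2 fixed by 5)
#4 |J3  (closing 0-jn rule on J3)
#3 |J1  (J1 needs exactly one e-in)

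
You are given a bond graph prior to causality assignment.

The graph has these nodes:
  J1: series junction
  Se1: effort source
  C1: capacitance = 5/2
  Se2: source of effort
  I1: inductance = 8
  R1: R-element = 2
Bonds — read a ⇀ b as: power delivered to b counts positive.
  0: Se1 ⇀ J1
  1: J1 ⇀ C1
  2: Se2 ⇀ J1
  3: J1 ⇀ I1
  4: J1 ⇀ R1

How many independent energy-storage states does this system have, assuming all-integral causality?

bond 0 →J1  (Se1: effort source, stroke at far end)
bond 2 →J1  (source Se2 imposes e)
bond 1 →J1  (C1 outputs effort q/C1)
bond 3 →I1  (I1: I, integral causality)
bond 4 →J1  (1-jn J1 has f-setter on 3)

2  (C1, I1 all integral)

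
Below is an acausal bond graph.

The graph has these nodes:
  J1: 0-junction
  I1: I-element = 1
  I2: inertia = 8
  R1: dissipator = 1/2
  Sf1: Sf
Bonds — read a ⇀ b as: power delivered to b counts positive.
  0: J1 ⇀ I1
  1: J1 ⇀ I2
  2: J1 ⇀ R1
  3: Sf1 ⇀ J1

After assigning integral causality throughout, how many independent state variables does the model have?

β3 stroke at Sf1  (Sf1: flow source, stroke at near end)
β0 stroke at I1  (prefer integral on I1)
β1 stroke at I2  (I2 outputs flow p/I2)
β2 stroke at J1  (J1 needs exactly one e-in)

2  (I1, I2 all integral)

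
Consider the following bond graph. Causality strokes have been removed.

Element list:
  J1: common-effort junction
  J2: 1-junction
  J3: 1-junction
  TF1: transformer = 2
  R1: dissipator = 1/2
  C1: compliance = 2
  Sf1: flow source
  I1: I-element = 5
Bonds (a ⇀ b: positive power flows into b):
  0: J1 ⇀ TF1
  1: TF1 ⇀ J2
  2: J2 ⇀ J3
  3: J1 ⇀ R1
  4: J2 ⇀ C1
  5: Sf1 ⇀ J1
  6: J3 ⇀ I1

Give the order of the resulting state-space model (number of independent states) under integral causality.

b5 stroke→Sf1  (Sf1 fixes flow; stroke at Sf1)
b4 stroke→J2  (prefer integral on C1)
b6 stroke→I1  (I1: I, integral causality)
b2 stroke→J3  (common-f at J3 fixed by 6)
b1 stroke→J2  (1-jn J2 has f-setter on 2)
b0 stroke→TF1  (TF TF1: opposite of bond 1)
b3 stroke→J1  (closing 0-jn rule on J1)

2  (C1, I1 all integral)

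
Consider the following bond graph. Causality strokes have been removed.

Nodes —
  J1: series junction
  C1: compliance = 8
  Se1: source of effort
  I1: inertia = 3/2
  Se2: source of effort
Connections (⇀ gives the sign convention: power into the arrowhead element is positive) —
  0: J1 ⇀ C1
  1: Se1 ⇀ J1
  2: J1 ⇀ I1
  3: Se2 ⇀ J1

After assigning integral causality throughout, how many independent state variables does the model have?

bond 1 →J1  (source Se1 imposes e)
bond 3 →J1  (Se2 (Se) sets effort on bond)
bond 0 →J1  (C1 outputs effort q/C1)
bond 2 →I1  (closing 1-jn rule on J1)

2  (C1, I1 all integral)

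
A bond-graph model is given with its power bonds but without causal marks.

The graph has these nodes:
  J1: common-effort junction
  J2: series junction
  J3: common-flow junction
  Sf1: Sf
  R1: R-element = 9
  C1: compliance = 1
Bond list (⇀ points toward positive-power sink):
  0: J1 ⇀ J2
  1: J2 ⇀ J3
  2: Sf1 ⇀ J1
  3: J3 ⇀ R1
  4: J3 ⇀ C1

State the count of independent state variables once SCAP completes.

1  (C1 all integral)

bond 2 |Sf1  (Sf1 fixes flow; stroke at Sf1)
bond 0 |J1  (J1: last free bond brings effort in)
bond 1 |J2  (common-f at J2 fixed by 0)
bond 3 |J3  (J3: bond 1 brought flow, rest push out)
bond 4 |J3  (1-jn J3 has f-setter on 1)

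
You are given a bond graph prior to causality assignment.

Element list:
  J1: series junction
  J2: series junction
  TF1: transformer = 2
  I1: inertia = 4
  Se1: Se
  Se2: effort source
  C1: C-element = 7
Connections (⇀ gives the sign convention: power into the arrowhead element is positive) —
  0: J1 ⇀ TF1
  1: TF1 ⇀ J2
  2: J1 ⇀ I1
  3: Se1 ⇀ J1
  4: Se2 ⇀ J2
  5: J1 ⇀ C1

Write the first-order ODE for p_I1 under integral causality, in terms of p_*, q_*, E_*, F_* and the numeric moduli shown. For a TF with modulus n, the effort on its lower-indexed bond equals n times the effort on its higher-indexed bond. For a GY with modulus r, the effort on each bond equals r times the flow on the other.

dp_I1/dt = E_Se1 + 2*E_Se2 - q_C1/7

bond 3 stroke→J1  (Se1 (Se) sets effort on bond)
bond 4 stroke→J2  (Se2: effort source, stroke at far end)
bond 1 stroke→TF1  (J2: last free bond brings flow in)
bond 0 stroke→J1  (through TF1, causality passes straight; one stroke at TF1)
bond 2 stroke→I1  (prefer integral on I1)
bond 5 stroke→J1  (J1 flow already set via bond 2)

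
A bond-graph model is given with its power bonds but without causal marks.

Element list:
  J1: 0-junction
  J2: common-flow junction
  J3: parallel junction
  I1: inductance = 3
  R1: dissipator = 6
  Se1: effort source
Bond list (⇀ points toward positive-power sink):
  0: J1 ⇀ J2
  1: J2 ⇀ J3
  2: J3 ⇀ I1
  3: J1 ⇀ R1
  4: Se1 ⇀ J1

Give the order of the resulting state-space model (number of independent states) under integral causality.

1  (I1 all integral)

#4 stroke at J1  (Se1: effort source, stroke at far end)
#0 stroke at J2  (common-e at J1 fixed by 4)
#3 stroke at R1  (J1: bond 4 brought effort, rest push out)
#1 stroke at J3  (J2 needs exactly one f-in)
#2 stroke at I1  (common-e at J3 fixed by 1)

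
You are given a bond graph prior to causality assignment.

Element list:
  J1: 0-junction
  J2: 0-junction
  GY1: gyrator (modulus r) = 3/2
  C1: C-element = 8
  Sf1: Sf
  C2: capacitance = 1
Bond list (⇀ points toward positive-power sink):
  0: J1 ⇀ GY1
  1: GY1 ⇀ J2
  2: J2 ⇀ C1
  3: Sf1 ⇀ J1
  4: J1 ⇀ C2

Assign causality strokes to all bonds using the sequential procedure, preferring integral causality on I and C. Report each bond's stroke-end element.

bond 0 →GY1
bond 1 →GY1
bond 2 →J2
bond 3 →Sf1
bond 4 →J1

#3 stroke at Sf1  (Sf1: flow source, stroke at near end)
#2 stroke at J2  (prefer integral on C1)
#1 stroke at GY1  (common-e at J2 fixed by 2)
#0 stroke at GY1  (GY GY1: same side as bond 1)
#4 stroke at J1  (only one effort-in slot at J1)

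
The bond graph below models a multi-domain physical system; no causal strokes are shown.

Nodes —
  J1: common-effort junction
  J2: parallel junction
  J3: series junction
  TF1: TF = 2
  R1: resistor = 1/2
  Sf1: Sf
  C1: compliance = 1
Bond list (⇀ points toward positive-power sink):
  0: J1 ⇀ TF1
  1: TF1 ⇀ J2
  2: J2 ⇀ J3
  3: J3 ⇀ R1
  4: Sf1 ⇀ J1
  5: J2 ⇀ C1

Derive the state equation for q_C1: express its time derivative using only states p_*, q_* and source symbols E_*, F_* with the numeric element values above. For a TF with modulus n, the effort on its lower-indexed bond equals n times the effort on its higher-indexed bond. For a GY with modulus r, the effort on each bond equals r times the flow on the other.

bond 4 |Sf1  (Sf1 fixes flow; stroke at Sf1)
bond 0 |J1  (J1 needs exactly one e-in)
bond 1 |TF1  (TF1: transformer flips bond 0)
bond 5 |J2  (C1 integral (e out))
bond 2 |J3  (common-e at J2 fixed by 5)
bond 3 |R1  (J3 needs exactly one f-in)

dq_C1/dt = 2*F_Sf1 - 2*q_C1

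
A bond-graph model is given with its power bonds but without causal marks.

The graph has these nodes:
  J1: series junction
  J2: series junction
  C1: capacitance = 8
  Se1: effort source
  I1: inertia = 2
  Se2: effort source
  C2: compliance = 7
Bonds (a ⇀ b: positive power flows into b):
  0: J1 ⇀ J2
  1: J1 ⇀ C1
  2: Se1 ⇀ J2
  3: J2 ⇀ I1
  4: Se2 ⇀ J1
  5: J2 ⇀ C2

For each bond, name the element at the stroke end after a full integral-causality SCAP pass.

bond 2 stroke at J2  (Se1 fixes effort; stroke away)
bond 4 stroke at J1  (Se2 fixes effort; stroke away)
bond 1 stroke at J1  (C1 outputs effort q/C1)
bond 0 stroke at J2  (J1 needs exactly one f-in)
bond 3 stroke at I1  (prefer integral on I1)
bond 5 stroke at J2  (J2 flow already set via bond 3)

β0 |J2
β1 |J1
β2 |J2
β3 |I1
β4 |J1
β5 |J2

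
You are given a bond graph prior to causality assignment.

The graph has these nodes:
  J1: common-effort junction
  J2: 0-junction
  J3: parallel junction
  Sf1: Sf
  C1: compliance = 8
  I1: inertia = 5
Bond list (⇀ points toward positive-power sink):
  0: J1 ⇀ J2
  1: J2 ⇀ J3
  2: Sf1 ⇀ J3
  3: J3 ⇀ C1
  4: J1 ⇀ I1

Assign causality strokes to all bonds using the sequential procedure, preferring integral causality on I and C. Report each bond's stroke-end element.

bond 0 |J1
bond 1 |J2
bond 2 |Sf1
bond 3 |J3
bond 4 |I1

#2 stroke→Sf1  (Sf1 fixes flow; stroke at Sf1)
#3 stroke→J3  (prefer integral on C1)
#1 stroke→J2  (J3: bond 3 brought effort, rest push out)
#0 stroke→J1  (J2 effort already set via bond 1)
#4 stroke→I1  (J1 effort already set via bond 0)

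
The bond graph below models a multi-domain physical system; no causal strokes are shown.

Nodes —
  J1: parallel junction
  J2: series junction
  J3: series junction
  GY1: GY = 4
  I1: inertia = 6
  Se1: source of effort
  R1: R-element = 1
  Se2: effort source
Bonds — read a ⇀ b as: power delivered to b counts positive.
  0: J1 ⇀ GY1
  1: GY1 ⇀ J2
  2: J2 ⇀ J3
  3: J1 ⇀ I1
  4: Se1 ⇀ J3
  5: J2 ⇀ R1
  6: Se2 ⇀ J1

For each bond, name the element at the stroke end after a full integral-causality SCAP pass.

bond 0 →GY1
bond 1 →GY1
bond 2 →J2
bond 3 →I1
bond 4 →J3
bond 5 →J2
bond 6 →J1

#4 →J3  (Se1 (Se) sets effort on bond)
#6 →J1  (Se2: effort source, stroke at far end)
#0 →GY1  (0-jn J1 has e-setter on 6)
#3 →I1  (common-e at J1 fixed by 6)
#2 →J2  (J3: last free bond brings flow in)
#1 →GY1  (through GY1, causality inverts; strokes same side of GY1)
#5 →J2  (common-f at J2 fixed by 1)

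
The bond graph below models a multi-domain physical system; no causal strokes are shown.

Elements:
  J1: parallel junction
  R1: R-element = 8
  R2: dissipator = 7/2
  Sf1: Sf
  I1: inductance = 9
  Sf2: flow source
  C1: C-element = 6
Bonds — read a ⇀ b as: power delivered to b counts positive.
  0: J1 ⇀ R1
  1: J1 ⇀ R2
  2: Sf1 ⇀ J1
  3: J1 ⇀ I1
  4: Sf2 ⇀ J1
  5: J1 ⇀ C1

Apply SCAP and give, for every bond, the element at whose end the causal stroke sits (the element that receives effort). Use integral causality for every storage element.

#2 |Sf1  (Sf1 (Sf) sets flow on bond)
#4 |Sf2  (Sf2 fixes flow; stroke at Sf2)
#3 |I1  (I1 integral (f out))
#5 |J1  (C1: C, integral causality)
#0 |R1  (J1: bond 5 brought effort, rest push out)
#1 |R2  (common-e at J1 fixed by 5)

β0 stroke at R1
β1 stroke at R2
β2 stroke at Sf1
β3 stroke at I1
β4 stroke at Sf2
β5 stroke at J1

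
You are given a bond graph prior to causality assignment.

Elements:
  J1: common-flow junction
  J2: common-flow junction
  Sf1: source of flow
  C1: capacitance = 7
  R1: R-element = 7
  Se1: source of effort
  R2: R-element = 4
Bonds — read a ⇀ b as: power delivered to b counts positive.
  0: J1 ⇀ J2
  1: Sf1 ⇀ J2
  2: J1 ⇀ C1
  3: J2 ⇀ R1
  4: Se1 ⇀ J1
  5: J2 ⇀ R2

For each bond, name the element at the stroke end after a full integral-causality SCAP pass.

#0 →J2
#1 →Sf1
#2 →J1
#3 →J2
#4 →J1
#5 →J2

bond 1 stroke at Sf1  (source Sf1 imposes f)
bond 4 stroke at J1  (source Se1 imposes e)
bond 0 stroke at J2  (1-jn J2 has f-setter on 1)
bond 3 stroke at J2  (J2: bond 1 brought flow, rest push out)
bond 5 stroke at J2  (1-jn J2 has f-setter on 1)
bond 2 stroke at J1  (J1 flow already set via bond 0)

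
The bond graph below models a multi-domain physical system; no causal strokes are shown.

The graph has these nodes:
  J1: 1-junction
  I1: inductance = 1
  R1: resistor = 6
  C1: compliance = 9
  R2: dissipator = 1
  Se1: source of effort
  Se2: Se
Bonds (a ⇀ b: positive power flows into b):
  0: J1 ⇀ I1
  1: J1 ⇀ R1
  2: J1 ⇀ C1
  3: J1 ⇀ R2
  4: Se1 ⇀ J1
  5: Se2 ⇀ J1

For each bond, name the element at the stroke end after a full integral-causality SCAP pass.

bond 4 stroke at J1  (Se1 fixes effort; stroke away)
bond 5 stroke at J1  (Se2 fixes effort; stroke away)
bond 0 stroke at I1  (prefer integral on I1)
bond 1 stroke at J1  (common-f at J1 fixed by 0)
bond 2 stroke at J1  (common-f at J1 fixed by 0)
bond 3 stroke at J1  (common-f at J1 fixed by 0)

#0 stroke→I1
#1 stroke→J1
#2 stroke→J1
#3 stroke→J1
#4 stroke→J1
#5 stroke→J1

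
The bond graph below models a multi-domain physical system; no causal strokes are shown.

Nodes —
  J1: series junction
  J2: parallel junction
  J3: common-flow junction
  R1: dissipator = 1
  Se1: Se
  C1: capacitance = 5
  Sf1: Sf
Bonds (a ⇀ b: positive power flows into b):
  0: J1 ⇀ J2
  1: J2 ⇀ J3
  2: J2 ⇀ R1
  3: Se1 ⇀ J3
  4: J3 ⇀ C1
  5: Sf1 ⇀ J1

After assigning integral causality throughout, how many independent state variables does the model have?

β3 stroke→J3  (Se1 fixes effort; stroke away)
β5 stroke→Sf1  (Sf1 fixes flow; stroke at Sf1)
β0 stroke→J1  (J1: bond 5 brought flow, rest push out)
β4 stroke→J3  (prefer integral on C1)
β1 stroke→J2  (J3 needs exactly one f-in)
β2 stroke→R1  (0-jn J2 has e-setter on 1)

1  (C1 all integral)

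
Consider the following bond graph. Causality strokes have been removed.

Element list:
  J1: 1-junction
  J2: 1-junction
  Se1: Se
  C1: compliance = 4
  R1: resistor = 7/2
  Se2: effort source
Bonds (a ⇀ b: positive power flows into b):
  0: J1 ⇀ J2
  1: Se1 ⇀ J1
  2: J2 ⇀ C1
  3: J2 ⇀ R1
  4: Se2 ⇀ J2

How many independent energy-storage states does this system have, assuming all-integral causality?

1  (C1 all integral)

bond 1 stroke→J1  (Se1: effort source, stroke at far end)
bond 4 stroke→J2  (source Se2 imposes e)
bond 0 stroke→J2  (J1: last free bond brings flow in)
bond 2 stroke→J2  (C1 outputs effort q/C1)
bond 3 stroke→R1  (J2 needs exactly one f-in)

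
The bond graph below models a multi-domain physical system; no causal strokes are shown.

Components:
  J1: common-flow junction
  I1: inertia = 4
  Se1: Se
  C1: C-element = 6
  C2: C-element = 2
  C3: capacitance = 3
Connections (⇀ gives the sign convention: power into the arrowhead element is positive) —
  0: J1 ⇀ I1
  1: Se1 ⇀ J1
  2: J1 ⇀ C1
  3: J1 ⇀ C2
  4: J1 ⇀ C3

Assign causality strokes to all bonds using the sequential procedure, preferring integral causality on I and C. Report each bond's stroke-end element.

bond 0 →I1
bond 1 →J1
bond 2 →J1
bond 3 →J1
bond 4 →J1

#1 →J1  (source Se1 imposes e)
#0 →I1  (I1: I, integral causality)
#2 →J1  (J1: bond 0 brought flow, rest push out)
#3 →J1  (J1: bond 0 brought flow, rest push out)
#4 →J1  (J1 flow already set via bond 0)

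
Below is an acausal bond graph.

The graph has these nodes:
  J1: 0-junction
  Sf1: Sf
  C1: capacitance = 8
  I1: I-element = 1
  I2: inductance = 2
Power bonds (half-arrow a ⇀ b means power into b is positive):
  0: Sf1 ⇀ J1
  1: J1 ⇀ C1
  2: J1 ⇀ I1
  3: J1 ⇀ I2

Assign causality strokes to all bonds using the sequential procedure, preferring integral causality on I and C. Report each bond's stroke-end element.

bond 0 stroke at Sf1  (source Sf1 imposes f)
bond 1 stroke at J1  (C1: C, integral causality)
bond 2 stroke at I1  (J1: bond 1 brought effort, rest push out)
bond 3 stroke at I2  (common-e at J1 fixed by 1)

#0 →Sf1
#1 →J1
#2 →I1
#3 →I2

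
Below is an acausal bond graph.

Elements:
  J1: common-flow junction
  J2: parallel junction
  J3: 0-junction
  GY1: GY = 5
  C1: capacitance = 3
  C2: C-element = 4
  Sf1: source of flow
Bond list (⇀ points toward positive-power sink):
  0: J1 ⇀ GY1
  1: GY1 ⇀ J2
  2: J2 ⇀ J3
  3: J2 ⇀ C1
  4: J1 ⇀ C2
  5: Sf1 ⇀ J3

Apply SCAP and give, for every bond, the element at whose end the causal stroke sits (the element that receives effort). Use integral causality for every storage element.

b0 |GY1
b1 |GY1
b2 |J3
b3 |J2
b4 |J1
b5 |Sf1

#5 stroke at Sf1  (source Sf1 imposes f)
#2 stroke at J3  (only one effort-in slot at J3)
#3 stroke at J2  (C1 integral (e out))
#1 stroke at GY1  (0-jn J2 has e-setter on 3)
#0 stroke at GY1  (GY1: gyrator matches bond 1)
#4 stroke at J1  (J1 flow already set via bond 0)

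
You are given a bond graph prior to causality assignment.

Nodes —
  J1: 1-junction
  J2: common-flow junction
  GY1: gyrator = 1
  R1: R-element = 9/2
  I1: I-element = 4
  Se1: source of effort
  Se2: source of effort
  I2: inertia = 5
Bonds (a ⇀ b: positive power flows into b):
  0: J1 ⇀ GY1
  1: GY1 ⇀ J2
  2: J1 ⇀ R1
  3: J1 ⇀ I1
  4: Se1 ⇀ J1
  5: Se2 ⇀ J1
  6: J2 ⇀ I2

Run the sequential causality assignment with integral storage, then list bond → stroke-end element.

b0 |J1
b1 |J2
b2 |J1
b3 |I1
b4 |J1
b5 |J1
b6 |I2

#4 |J1  (Se1 (Se) sets effort on bond)
#5 |J1  (source Se2 imposes e)
#3 |I1  (I1 integral (f out))
#0 |J1  (J1: bond 3 brought flow, rest push out)
#2 |J1  (J1: bond 3 brought flow, rest push out)
#1 |J2  (GY1 both-in/both-out from 0)
#6 |I2  (closing 1-jn rule on J2)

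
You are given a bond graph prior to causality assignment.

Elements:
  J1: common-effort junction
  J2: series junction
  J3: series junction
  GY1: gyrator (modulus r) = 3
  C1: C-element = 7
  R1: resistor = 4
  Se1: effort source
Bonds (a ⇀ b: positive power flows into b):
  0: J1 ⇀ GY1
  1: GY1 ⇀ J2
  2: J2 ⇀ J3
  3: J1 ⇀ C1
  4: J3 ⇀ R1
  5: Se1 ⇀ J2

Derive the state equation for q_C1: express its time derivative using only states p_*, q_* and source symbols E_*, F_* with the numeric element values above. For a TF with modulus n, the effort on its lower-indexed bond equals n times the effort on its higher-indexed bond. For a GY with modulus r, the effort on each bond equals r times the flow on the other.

dq_C1/dt = E_Se1/3 - 4*q_C1/63

b5 |J2  (Se1 (Se) sets effort on bond)
b3 |J1  (C1: C, integral causality)
b0 |GY1  (common-e at J1 fixed by 3)
b1 |GY1  (GY1: gyrator matches bond 0)
b2 |J2  (J2: bond 1 brought flow, rest push out)
b4 |J3  (J3 flow already set via bond 2)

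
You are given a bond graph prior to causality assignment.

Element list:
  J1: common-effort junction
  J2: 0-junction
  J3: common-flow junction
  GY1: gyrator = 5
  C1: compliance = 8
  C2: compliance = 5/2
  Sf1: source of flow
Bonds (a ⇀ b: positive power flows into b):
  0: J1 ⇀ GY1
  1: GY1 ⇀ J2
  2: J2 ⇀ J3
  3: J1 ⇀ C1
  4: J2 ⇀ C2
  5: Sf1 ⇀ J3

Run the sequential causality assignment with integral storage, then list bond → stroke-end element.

b0 stroke→GY1
b1 stroke→GY1
b2 stroke→J3
b3 stroke→J1
b4 stroke→J2
b5 stroke→Sf1

bond 5 stroke at Sf1  (Sf1 fixes flow; stroke at Sf1)
bond 2 stroke at J3  (J3: bond 5 brought flow, rest push out)
bond 3 stroke at J1  (C1: C, integral causality)
bond 0 stroke at GY1  (J1 effort already set via bond 3)
bond 1 stroke at GY1  (GY1: gyrator matches bond 0)
bond 4 stroke at J2  (only one effort-in slot at J2)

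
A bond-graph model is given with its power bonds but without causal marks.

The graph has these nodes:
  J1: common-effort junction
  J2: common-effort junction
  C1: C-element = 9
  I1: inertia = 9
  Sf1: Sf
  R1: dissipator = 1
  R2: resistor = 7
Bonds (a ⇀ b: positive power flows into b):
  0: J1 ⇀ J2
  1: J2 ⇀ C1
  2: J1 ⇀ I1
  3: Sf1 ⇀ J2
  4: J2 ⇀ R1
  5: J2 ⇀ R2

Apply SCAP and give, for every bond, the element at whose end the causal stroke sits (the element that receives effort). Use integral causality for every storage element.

β3 →Sf1  (source Sf1 imposes f)
β1 →J2  (C1 integral (e out))
β0 →J1  (0-jn J2 has e-setter on 1)
β4 →R1  (0-jn J2 has e-setter on 1)
β5 →R2  (J2 effort already set via bond 1)
β2 →I1  (0-jn J1 has e-setter on 0)

β0 stroke at J1
β1 stroke at J2
β2 stroke at I1
β3 stroke at Sf1
β4 stroke at R1
β5 stroke at R2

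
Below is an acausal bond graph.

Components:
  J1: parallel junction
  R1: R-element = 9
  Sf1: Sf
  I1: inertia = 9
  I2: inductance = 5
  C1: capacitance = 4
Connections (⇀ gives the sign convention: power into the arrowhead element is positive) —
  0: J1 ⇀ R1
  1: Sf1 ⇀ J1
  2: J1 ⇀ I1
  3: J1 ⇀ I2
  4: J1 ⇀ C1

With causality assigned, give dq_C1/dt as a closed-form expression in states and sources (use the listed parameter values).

dq_C1/dt = F_Sf1 - p_I1/9 - p_I2/5 - q_C1/36

bond 1 |Sf1  (Sf1: flow source, stroke at near end)
bond 2 |I1  (I1 integral (f out))
bond 3 |I2  (I2: I, integral causality)
bond 4 |J1  (prefer integral on C1)
bond 0 |R1  (J1: bond 4 brought effort, rest push out)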